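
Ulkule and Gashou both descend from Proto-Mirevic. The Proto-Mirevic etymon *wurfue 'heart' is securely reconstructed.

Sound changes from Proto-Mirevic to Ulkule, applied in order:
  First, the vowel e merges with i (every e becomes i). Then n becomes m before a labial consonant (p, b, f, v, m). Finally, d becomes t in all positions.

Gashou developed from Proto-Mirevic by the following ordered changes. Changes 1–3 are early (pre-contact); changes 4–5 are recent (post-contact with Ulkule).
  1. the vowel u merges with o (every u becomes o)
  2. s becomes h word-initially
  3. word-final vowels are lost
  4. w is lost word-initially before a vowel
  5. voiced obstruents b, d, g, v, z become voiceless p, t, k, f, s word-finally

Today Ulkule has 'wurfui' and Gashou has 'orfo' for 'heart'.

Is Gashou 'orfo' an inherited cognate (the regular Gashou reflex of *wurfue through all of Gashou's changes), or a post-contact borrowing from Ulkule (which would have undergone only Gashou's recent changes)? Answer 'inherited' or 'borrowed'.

inherited

If inherited, *wurfue would pass through all of Gashou's changes:
Gashou: *wurfue > worfoe > worfo > orfo  (by vowel merger, apocope, glide loss)
If borrowed from Ulkule 'wurfui' after the early changes, it would undergo only the recent ones:
  rule 4 (glide loss): wurfui → urfui
  rule 5 (final devoicing): no change (urfui)
  ⇒ as a loan: urfui
Gashou 'orfo' matches the inherited outcome exactly, so it is an inherited cognate, not a loan.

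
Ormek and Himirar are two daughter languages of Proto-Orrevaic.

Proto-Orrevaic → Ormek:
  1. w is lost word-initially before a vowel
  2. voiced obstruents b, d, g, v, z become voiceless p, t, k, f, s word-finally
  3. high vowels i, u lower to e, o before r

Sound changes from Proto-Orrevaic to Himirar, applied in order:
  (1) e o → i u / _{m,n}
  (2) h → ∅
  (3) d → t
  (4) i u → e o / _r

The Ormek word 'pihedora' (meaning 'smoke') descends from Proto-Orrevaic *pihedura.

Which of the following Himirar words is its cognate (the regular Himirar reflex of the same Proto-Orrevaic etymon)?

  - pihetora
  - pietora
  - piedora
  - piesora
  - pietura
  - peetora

pietora

Himirar: *pihedura
  pihedura (rule 1 does not apply)
  pihedura → piedura   [h-loss]
  piedura → pietura   [unconditioned shift]
  pietura → pietora   [pre-rhotic lowering]
  giving Himirar pietora.
The other candidates each miss or misapply at least one Himirar change.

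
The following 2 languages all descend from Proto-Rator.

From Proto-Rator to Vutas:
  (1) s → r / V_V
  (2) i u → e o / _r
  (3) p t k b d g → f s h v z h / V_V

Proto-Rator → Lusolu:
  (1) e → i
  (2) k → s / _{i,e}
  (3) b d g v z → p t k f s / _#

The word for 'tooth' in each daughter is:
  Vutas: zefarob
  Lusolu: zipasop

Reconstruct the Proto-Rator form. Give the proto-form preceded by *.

Position 7: Vutas has b, Lusolu has p. Vutas preserves b here (none of its changes turn any other segment into b), so the proto-segment is *b.
Position 5: Vutas has r, Lusolu has s. Taking the neighbouring segments as reconstructed: Vutas r could go back to *s or *r; Lusolu s can only go back to *s — the one source consistent with every daughter is *s.
This points to *zepasob. Verify forward in each daughter:
Vutas: start from *zepasob.
  rule 1 (rhotacism): zepasob → zeparob
  rule 2: no change — zeparob
  rule 3 (intervocalic lenition): zeparob → zefarob
  ⇒ Vutas zefarob
Lusolu: *zepasob > zipasob > zipasop  (by vowel merger, final devoicing)
*zepasob is the unique common source.

*zepasob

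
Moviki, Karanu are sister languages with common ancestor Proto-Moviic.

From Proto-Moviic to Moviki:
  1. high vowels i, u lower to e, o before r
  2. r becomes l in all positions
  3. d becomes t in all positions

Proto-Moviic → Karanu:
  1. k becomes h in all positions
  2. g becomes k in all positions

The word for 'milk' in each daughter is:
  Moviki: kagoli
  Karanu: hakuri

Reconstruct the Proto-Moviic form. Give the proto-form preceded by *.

Position 3: Moviki has g, Karanu has k. Moviki preserves g here (none of its changes turn any other segment into g), so the proto-segment is *g.
Position 5: Moviki has l, Karanu has r. Karanu preserves r here (none of its changes turn any other segment into r), so the proto-segment is *r.
Continuing position by position gives *kaguri; check it forward:
Moviki: start from *kaguri.
  rule 1 (pre-rhotic lowering): kaguri → kagori
  rule 2 (unconditioned shift): kagori → kagoli
  rule 3: no change — kagoli
  ⇒ Moviki kagoli
Karanu: start from *kaguri.
  rule 1 (unconditioned shift): kaguri → haguri
  rule 2 (unconditioned shift): haguri → hakuri
  ⇒ Karanu hakuri
No other proto-form is consistent with every reflex, so the reconstruction is *kaguri.

*kaguri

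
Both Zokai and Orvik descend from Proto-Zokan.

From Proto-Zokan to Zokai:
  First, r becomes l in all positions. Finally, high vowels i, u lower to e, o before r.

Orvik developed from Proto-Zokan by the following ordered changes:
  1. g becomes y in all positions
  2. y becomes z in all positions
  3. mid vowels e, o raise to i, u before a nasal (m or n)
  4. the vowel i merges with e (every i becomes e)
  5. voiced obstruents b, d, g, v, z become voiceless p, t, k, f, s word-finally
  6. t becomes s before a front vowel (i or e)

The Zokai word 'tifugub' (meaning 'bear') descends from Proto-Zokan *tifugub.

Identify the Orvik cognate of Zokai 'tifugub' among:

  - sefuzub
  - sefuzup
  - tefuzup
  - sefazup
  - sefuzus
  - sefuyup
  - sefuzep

Orvik: *tifugub
  tifugub → tifuyub   [unconditioned shift]
  tifuyub → tifuzub   [unconditioned shift]
  tifuzub (rule 3 does not apply)
  tifuzub → tefuzub   [vowel merger]
  tefuzub → tefuzup   [final devoicing]
  tefuzup → sefuzup   [palatalisation]
  giving Orvik sefuzup.
The other candidates each miss or misapply at least one Orvik change.

sefuzup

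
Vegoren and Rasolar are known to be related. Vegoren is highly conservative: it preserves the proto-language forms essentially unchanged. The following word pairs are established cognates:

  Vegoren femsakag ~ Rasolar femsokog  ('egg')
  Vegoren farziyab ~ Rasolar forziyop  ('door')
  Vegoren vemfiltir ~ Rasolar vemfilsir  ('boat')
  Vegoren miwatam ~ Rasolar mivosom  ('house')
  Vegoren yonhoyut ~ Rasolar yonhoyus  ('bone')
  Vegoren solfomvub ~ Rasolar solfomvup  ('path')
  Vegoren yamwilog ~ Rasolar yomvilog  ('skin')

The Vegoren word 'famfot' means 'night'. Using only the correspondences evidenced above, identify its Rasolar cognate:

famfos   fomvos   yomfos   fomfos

fomfos

miwatam ~ mivosom, yamwilog ~ yomvilog — Vegoren a corresponds to Rasolar o after a consonant, before a nasal.
yonhoyut ~ yonhoyus — Vegoren t corresponds to Rasolar s word-finally.
Applying these to Vegoren 'famfot':
  famfot → fomfot   (a→o after a consonant, before a nasal)
  fomfot → fomfos   (t→s word-finally)
So the Rasolar cognate is 'fomfos'.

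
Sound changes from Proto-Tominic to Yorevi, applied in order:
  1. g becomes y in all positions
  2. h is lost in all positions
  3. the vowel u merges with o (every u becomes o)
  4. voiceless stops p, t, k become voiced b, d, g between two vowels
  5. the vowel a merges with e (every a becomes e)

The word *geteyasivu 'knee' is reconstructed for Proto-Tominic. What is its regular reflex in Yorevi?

yedeyesivo

Yorevi: *geteyasivu
  geteyasivu → yeteyasivu   [unconditioned shift]
  yeteyasivu (rule 2 does not apply)
  yeteyasivu → yeteyasivo   [vowel merger]
  yeteyasivo → yedeyasivo   [intervocalic voicing]
  yedeyasivo → yedeyesivo   [vowel merger]
  giving Yorevi yedeyesivo.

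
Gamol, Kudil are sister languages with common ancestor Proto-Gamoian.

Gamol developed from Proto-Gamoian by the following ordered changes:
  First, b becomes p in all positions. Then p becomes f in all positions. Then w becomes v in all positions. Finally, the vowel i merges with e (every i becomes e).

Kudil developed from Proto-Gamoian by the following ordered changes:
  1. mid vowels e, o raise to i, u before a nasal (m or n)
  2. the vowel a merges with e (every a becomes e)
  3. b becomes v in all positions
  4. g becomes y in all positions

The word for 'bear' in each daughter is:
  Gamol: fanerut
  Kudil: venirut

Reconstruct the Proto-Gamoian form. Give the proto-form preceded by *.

*banirut

Position 1: Gamol has f, Kudil has v. Taking the neighbouring segments as reconstructed: Gamol f could go back to *p or *b or *f; Kudil v could go back to *b or *v — the one source consistent with every daughter is *b.
Position 2: Gamol has a, Kudil has e. Gamol preserves a here (none of its changes turn any other segment into a), so the proto-segment is *a.
This points to *banirut. Verify forward in each daughter:
Gamol: *banirut
  banirut → panirut   [unconditioned shift]
  panirut → fanirut   [unconditioned shift]
  fanirut (rule 3 does not apply)
  fanirut → fanerut   [vowel merger]
  giving Gamol fanerut.
Kudil: *banirut
  banirut (rule 1 does not apply)
  banirut → benirut   [vowel merger]
  benirut → venirut   [unconditioned shift]
  venirut (rule 4 does not apply)
  giving Kudil venirut.
No other proto-form is consistent with every reflex, so the reconstruction is *banirut.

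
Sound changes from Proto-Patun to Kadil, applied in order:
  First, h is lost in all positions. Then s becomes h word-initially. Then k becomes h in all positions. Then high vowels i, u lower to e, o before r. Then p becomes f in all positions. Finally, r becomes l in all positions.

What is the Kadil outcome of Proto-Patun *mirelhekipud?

melelehifud

Kadil: *mirelhekipud > mirelekipud > mirelehipud > merelehipud > merelehifud > melelehifud  (by h-loss, unconditioned shift, pre-rhotic lowering, unconditioned shift, unconditioned shift)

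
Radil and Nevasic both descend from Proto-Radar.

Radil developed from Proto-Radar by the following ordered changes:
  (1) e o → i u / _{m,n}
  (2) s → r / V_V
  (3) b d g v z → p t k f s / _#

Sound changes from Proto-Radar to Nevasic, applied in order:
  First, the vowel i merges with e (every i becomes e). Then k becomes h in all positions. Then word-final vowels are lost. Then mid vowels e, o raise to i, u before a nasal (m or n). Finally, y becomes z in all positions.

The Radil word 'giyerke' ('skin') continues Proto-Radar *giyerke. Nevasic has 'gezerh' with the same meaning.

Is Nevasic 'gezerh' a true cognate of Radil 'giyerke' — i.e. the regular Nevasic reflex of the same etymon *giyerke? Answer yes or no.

Derive the expected Nevasic reflex of *giyerke:
Nevasic: *giyerke > geyerke > geyerhe > geyerh > gezerh  (by vowel merger, unconditioned shift, apocope, unconditioned shift)
Nevasic 'gezerh' matches the regular reflex exactly, so the pair is cognate.

yes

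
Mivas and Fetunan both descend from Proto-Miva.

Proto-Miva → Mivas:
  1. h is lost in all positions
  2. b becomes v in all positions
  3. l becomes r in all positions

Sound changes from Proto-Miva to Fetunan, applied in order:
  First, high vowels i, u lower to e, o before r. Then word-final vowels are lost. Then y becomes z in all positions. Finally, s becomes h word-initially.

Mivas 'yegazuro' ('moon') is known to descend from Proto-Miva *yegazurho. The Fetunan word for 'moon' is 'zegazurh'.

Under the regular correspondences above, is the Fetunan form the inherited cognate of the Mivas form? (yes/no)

no

Derive the expected Fetunan reflex of *yegazurho:
Fetunan: start from *yegazurho.
  rule 1 (pre-rhotic lowering): yegazurho → yegazorho
  rule 2 (apocope): yegazorho → yegazorh
  rule 3 (unconditioned shift): yegazorh → zegazorh
  rule 4: no change — zegazorh
  ⇒ Fetunan zegazorh
The regular Fetunan reflex would be 'zegazorh', but the attested form is 'zegazurh'. The correspondence is irregular, so they are not cognates (the Fetunan form has a different source).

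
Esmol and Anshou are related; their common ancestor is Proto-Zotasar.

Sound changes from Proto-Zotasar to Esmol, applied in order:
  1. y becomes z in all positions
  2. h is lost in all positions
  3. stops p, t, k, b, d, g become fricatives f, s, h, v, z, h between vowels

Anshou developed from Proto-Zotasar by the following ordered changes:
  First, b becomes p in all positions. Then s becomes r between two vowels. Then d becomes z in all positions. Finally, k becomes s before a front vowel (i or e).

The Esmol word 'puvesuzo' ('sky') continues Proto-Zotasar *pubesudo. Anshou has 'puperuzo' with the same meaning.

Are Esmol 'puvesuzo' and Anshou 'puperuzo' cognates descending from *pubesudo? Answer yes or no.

Derive the expected Anshou reflex of *pubesudo:
Anshou: *pubesudo > pupesudo > puperudo > puperuzo  (by unconditioned shift, rhotacism, unconditioned shift)
Anshou 'puperuzo' matches the regular reflex exactly, so the pair is cognate.

yes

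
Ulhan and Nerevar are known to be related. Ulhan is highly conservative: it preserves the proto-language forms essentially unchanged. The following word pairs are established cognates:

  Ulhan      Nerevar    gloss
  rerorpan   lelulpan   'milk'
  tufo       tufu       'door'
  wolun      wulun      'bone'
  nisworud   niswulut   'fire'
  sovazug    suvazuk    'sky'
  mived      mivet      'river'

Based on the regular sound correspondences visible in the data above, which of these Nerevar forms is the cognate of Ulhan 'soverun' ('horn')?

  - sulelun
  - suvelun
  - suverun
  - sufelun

sovazug ~ suvazuk — Ulhan o corresponds to Nerevar u after a consonant, before a labial obstruent.
nisworud ~ niswulut — Ulhan r corresponds to Nerevar l between vowels (before a back vowel).
Applying these to Ulhan 'soverun':
  soverun → suverun   (o→u after a consonant, before a labial obstruent)
  suverun → suvelun   (r→l between vowels (before a back vowel))
So the Nerevar cognate is 'suvelun'.

suvelun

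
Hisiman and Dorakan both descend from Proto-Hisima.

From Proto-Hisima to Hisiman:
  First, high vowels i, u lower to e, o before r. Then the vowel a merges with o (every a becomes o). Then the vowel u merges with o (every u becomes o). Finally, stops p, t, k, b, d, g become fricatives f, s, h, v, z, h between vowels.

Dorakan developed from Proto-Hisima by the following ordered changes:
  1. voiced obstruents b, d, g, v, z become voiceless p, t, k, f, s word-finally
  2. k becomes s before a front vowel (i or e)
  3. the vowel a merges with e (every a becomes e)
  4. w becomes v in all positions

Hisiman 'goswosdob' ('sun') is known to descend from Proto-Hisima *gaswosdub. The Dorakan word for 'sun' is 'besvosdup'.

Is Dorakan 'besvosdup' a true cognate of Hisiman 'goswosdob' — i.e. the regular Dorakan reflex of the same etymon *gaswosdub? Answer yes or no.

no

Derive the expected Dorakan reflex of *gaswosdub:
Dorakan: *gaswosdub
  gaswosdub → gaswosdup   [final devoicing]
  gaswosdup (rule 2 does not apply)
  gaswosdup → geswosdup   [vowel merger]
  geswosdup → gesvosdup   [unconditioned shift]
  giving Dorakan gesvosdup.
The regular Dorakan reflex would be 'gesvosdup', but the attested form is 'besvosdup'. The correspondence is irregular, so they are not cognates (the Dorakan form has a different source).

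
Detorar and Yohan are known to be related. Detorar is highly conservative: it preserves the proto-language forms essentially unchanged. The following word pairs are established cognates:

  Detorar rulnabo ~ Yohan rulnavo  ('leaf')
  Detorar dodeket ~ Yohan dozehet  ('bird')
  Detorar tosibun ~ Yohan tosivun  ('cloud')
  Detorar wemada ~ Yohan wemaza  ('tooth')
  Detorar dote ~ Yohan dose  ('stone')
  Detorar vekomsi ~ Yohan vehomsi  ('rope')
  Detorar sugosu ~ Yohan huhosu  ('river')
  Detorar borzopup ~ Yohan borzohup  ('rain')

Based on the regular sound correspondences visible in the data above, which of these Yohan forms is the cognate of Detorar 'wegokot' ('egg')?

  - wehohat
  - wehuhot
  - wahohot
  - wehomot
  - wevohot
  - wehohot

sugosu ~ huhosu — Detorar g corresponds to Yohan h between vowels (before a back vowel).
vekomsi ~ vehomsi — Detorar k corresponds to Yohan h between vowels (before a back vowel).
Applying these to Detorar 'wegokot':
  wegokot → wehokot   (g→h between vowels (before a back vowel))
  wehokot → wehohot   (k→h between vowels (before a back vowel))
So the Yohan cognate is 'wehohot'.

wehohot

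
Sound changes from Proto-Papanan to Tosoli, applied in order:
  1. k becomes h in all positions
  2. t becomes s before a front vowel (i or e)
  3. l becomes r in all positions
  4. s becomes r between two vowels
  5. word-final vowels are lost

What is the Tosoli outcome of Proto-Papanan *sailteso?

sairser

Tosoli: start from *sailteso.
  rule 1: no change — sailteso
  rule 2 (palatalisation): sailteso → sailseso
  rule 3 (unconditioned shift): sailseso → sairseso
  rule 4 (rhotacism): sairseso → sairsero
  rule 5 (apocope): sairsero → sairser
  ⇒ Tosoli sairser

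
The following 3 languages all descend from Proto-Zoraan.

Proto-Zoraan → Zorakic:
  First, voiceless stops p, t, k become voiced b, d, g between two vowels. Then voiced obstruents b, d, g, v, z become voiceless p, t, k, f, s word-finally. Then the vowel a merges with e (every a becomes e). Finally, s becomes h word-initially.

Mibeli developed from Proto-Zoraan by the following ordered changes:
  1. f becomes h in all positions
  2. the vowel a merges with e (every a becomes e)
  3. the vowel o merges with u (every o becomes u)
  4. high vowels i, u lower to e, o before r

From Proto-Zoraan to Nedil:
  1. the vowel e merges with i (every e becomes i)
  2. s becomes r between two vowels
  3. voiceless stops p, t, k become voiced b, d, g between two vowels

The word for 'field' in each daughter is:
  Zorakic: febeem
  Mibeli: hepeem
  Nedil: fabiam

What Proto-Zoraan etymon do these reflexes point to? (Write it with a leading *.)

*fapeam

Position 3: Zorakic has b, Mibeli has p, Nedil has b. Mibeli preserves p here (none of its changes turn any other segment into p), so the proto-segment is *p.
Position 4: Zorakic has e, Mibeli has e, Nedil has i. Taking the neighbouring segments as reconstructed: Zorakic e could go back to *a or *e; Mibeli e could go back to *a or *e; Nedil i could go back to *e or *i — the one source consistent with every daughter is *e.
This points to *fapeam. Verify forward in each daughter:
Zorakic: start from *fapeam.
  rule 1 (intervocalic voicing): fapeam → fabeam
  rule 2: no change — fabeam
  rule 3 (vowel merger): fabeam → febeem
  rule 4: no change — febeem
  ⇒ Zorakic febeem
Mibeli: *fapeam > hapeam > hepeem  (by unconditioned shift, vowel merger)
Nedil: start from *fapeam.
  rule 1 (vowel merger): fapeam → fapiam
  rule 2: no change — fapiam
  rule 3 (intervocalic voicing): fapiam → fabiam
  ⇒ Nedil fabiam
No other proto-form is consistent with every reflex, so the reconstruction is *fapeam.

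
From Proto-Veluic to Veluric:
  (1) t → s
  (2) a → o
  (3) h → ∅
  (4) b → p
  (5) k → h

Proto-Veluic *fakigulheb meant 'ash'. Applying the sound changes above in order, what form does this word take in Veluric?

fohigulep

Veluric: start from *fakigulheb.
  rule 1: no change — fakigulheb
  rule 2 (vowel merger): fakigulheb → fokigulheb
  rule 3 (h-loss): fokigulheb → fokiguleb
  rule 4 (unconditioned shift): fokiguleb → fokigulep
  rule 5 (unconditioned shift): fokigulep → fohigulep
  ⇒ Veluric fohigulep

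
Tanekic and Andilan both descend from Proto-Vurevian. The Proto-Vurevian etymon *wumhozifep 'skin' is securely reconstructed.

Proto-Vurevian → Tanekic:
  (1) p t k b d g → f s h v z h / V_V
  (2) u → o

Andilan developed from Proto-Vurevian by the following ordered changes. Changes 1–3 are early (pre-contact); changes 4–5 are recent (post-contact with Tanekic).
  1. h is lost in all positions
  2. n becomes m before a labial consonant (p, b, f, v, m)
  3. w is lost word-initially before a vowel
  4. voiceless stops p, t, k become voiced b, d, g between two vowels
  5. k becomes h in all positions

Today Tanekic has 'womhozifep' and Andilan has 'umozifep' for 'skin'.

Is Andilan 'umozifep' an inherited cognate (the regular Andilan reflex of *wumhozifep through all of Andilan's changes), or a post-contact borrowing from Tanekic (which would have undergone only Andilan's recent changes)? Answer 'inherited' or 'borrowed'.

If inherited, *wumhozifep would pass through all of Andilan's changes:
Andilan: start from *wumhozifep.
  rule 1 (h-loss): wumhozifep → wumozifep
  rule 2: no change — wumozifep
  rule 3 (glide loss): wumozifep → umozifep
  rule 4: no change — umozifep
  rule 5: no change — umozifep
  ⇒ Andilan umozifep
If borrowed from Tanekic 'womhozifep' after the early changes, it would undergo only the recent ones:
  rule 4 (intervocalic voicing): no change (womhozifep)
  rule 5 (unconditioned shift): no change (womhozifep)
  ⇒ as a loan: womhozifep
Andilan 'umozifep' matches the inherited outcome exactly, so it is an inherited cognate, not a loan.

inherited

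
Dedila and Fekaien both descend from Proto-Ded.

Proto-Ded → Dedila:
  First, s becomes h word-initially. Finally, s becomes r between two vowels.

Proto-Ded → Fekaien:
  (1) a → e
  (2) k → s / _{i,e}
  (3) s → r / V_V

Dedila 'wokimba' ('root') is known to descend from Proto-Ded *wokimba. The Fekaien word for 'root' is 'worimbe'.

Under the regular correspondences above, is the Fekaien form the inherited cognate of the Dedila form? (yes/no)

Derive the expected Fekaien reflex of *wokimba:
Fekaien: *wokimba
  wokimba → wokimbe   [vowel merger]
  wokimbe → wosimbe   [palatalisation]
  wosimbe → worimbe   [rhotacism]
  giving Fekaien worimbe.
Fekaien 'worimbe' matches the regular reflex exactly, so the pair is cognate.

yes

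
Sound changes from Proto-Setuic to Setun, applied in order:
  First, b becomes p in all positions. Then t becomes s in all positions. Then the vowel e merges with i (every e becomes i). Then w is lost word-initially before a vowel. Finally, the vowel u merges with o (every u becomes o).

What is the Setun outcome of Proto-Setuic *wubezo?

Setun: start from *wubezo.
  rule 1 (unconditioned shift): wubezo → wupezo
  rule 2: no change — wupezo
  rule 3 (vowel merger): wupezo → wupizo
  rule 4 (glide loss): wupizo → upizo
  rule 5 (vowel merger): upizo → opizo
  ⇒ Setun opizo

opizo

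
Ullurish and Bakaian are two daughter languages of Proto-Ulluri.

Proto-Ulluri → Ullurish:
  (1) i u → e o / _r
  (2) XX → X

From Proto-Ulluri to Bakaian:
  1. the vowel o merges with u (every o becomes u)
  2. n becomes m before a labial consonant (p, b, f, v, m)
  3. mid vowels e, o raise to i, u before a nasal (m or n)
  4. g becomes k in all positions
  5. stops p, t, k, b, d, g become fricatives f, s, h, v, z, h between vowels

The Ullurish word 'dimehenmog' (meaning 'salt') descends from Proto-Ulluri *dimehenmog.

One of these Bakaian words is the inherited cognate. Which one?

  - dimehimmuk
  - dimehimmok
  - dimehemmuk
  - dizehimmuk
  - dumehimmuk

dimehimmuk

Bakaian: *dimehenmog > dimehenmug > dimehemmug > dimehimmug > dimehimmuk  (by vowel merger, nasal place assimilation, pre-nasal raising, unconditioned shift)
The other candidates each miss or misapply at least one Bakaian change.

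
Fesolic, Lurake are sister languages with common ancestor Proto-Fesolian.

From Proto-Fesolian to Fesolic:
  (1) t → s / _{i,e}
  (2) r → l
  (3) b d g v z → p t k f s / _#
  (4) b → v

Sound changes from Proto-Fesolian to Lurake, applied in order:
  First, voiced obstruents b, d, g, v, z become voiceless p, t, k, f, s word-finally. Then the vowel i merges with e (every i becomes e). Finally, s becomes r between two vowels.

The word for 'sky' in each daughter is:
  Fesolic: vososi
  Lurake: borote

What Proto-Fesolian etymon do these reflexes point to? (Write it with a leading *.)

*bosoti

Position 6: Fesolic has i, Lurake has e. Fesolic preserves i here (none of its changes turn any other segment into i), so the proto-segment is *i.
Position 5: Fesolic has s, Lurake has t. Taking the neighbouring segments as reconstructed: Fesolic s could go back to *t or *s; Lurake t can only go back to *t — the one source consistent with every daughter is *t.
Position 1: Fesolic has v, Lurake has b. Lurake preserves b here (none of its changes turn any other segment into b), so the proto-segment is *b.
Verify the candidate proto-form against each daughter:
Fesolic: start from *bosoti.
  rule 1 (palatalisation): bosoti → bososi
  rule 2: no change — bososi
  rule 3: no change — bososi
  rule 4 (unconditioned shift): bososi → vososi
  ⇒ Fesolic vososi
Lurake: *bosoti > bosote > borote  (by vowel merger, rhotacism)
Only *bosoti yields all of Fesolic vososi, Lurake borote.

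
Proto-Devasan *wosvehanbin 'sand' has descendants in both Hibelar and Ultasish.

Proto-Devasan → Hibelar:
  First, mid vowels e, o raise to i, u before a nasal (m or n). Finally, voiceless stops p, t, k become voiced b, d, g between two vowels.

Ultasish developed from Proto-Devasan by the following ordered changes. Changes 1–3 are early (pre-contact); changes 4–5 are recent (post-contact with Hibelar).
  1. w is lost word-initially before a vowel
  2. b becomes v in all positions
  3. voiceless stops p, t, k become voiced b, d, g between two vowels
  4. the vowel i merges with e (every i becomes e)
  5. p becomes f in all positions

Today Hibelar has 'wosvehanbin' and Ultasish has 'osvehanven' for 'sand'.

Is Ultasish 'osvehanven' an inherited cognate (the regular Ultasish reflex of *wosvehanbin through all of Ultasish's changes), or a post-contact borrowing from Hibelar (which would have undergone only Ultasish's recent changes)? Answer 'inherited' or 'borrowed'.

If inherited, *wosvehanbin would pass through all of Ultasish's changes:
Ultasish: start from *wosvehanbin.
  rule 1 (glide loss): wosvehanbin → osvehanbin
  rule 2 (unconditioned shift): osvehanbin → osvehanvin
  rule 3: no change — osvehanvin
  rule 4 (vowel merger): osvehanvin → osvehanven
  rule 5: no change — osvehanven
  ⇒ Ultasish osvehanven
If borrowed from Hibelar 'wosvehanbin' after the early changes, it would undergo only the recent ones:
  rule 4 (vowel merger): wosvehanbin → wosvehanben
  rule 5 (unconditioned shift): no change (wosvehanben)
  ⇒ as a loan: wosvehanben
Ultasish 'osvehanven' matches the inherited outcome exactly, so it is an inherited cognate, not a loan.

inherited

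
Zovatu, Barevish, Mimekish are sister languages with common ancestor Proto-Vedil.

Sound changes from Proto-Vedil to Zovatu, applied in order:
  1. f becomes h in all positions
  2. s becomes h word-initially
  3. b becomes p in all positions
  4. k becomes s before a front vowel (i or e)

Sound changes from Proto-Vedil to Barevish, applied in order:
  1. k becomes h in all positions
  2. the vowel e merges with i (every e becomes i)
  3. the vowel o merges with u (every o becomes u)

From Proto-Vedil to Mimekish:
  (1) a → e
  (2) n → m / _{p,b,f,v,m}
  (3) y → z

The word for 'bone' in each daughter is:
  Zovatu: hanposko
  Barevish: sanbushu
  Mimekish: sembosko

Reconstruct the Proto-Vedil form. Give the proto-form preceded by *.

Position 5: Zovatu has o, Barevish has u, Mimekish has o. Zovatu preserves o here (none of its changes turn any other segment into o), so the proto-segment is *o.
Position 7: Zovatu has k, Barevish has h, Mimekish has k. Zovatu preserves k here (none of its changes turn any other segment into k), so the proto-segment is *k.
Position 3: Zovatu has n, Barevish has n, Mimekish has m. Zovatu preserves n here (none of its changes turn any other segment into n), so the proto-segment is *n.
Verify the candidate proto-form against each daughter:
Zovatu: start from *sanbosko.
  rule 1: no change — sanbosko
  rule 2 (debuccalisation): sanbosko → hanbosko
  rule 3 (unconditioned shift): hanbosko → hanposko
  rule 4: no change — hanposko
  ⇒ Zovatu hanposko
Barevish: *sanbosko
  sanbosko → sanbosho   [unconditioned shift]
  sanbosho (rule 2 does not apply)
  sanbosho → sanbushu   [vowel merger]
  giving Barevish sanbushu.
Mimekish: start from *sanbosko.
  rule 1 (vowel merger): sanbosko → senbosko
  rule 2 (nasal place assimilation): senbosko → sembosko
  rule 3: no change — sembosko
  ⇒ Mimekish sembosko
*sanbosko is the unique common source.

*sanbosko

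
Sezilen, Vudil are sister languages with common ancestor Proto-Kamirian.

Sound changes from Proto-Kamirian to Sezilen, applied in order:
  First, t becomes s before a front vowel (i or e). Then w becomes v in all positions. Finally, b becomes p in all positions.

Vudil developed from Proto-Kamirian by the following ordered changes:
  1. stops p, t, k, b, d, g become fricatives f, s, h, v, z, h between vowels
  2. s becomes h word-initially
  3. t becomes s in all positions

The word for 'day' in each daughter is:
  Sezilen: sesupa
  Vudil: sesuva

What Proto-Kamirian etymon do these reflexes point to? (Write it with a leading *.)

*tesuba

Position 5: Sezilen has p, Vudil has v. Taking the neighbouring segments as reconstructed: Sezilen p could go back to *p or *b; Vudil v could go back to *b or *v — the one source consistent with every daughter is *b.
Position 1: Sezilen has s, Vudil has s. Taking the neighbouring segments as reconstructed: Sezilen s could go back to *t or *s; Vudil s can only go back to *t — the one source consistent with every daughter is *t.
The remaining positions agree across the daughters. Check the candidate against every language:
Sezilen: start from *tesuba.
  rule 1 (palatalisation): tesuba → sesuba
  rule 2: no change — sesuba
  rule 3 (unconditioned shift): sesuba → sesupa
  ⇒ Sezilen sesupa
Vudil: *tesuba
  tesuba → tesuva   [intervocalic lenition]
  tesuva (rule 2 does not apply)
  tesuva → sesuva   [unconditioned shift]
  giving Vudil sesuva.
No other proto-form is consistent with every reflex, so the reconstruction is *tesuba.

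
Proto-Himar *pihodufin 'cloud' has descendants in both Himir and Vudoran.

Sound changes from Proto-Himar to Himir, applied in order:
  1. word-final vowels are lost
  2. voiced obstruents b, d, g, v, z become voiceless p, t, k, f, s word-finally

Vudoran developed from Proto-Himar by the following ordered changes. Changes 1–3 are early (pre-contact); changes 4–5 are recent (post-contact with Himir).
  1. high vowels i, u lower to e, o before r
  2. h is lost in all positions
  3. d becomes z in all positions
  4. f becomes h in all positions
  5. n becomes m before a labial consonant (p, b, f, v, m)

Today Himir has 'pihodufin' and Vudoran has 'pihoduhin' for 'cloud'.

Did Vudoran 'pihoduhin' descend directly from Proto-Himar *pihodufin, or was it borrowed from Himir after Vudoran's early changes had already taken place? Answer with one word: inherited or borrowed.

If inherited, *pihodufin would pass through all of Vudoran's changes:
Vudoran: *pihodufin
  pihodufin (rule 1 does not apply)
  pihodufin → piodufin   [h-loss]
  piodufin → piozufin   [unconditioned shift]
  piozufin → piozuhin   [unconditioned shift]
  piozuhin (rule 5 does not apply)
  giving Vudoran piozuhin.
If borrowed from Himir 'pihodufin' after the early changes, it would undergo only the recent ones:
  rule 4 (unconditioned shift): pihodufin → pihoduhin
  rule 5 (nasal place assimilation): no change (pihoduhin)
  ⇒ as a loan: pihoduhin
Vudoran 'pihoduhin' matches the loan outcome 'pihoduhin', not the inherited 'piozuhin' — it skipped the early Vudoran changes, so it was borrowed from Himir.

borrowed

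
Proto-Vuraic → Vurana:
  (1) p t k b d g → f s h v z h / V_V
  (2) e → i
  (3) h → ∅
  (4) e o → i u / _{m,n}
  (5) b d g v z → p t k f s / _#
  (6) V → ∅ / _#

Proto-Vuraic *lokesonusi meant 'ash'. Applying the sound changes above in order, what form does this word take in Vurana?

loisunus

Vurana: *lokesonusi > lohesonusi > lohisonusi > loisonusi > loisunusi > loisunus  (by intervocalic lenition, vowel merger, h-loss, pre-nasal raising, apocope)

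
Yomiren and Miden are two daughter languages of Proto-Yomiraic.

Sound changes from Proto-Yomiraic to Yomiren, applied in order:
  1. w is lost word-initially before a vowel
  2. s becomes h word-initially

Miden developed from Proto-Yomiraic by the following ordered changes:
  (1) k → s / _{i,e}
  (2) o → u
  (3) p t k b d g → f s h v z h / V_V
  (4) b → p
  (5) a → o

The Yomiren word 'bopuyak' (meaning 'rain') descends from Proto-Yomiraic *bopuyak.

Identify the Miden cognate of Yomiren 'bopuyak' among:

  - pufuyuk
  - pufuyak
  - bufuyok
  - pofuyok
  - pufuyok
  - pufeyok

pufuyok

Miden: start from *bopuyak.
  rule 1: no change — bopuyak
  rule 2 (vowel merger): bopuyak → bupuyak
  rule 3 (intervocalic lenition): bupuyak → bufuyak
  rule 4 (unconditioned shift): bufuyak → pufuyak
  rule 5 (vowel merger): pufuyak → pufuyok
  ⇒ Miden pufuyok
The other candidates each miss or misapply at least one Miden change.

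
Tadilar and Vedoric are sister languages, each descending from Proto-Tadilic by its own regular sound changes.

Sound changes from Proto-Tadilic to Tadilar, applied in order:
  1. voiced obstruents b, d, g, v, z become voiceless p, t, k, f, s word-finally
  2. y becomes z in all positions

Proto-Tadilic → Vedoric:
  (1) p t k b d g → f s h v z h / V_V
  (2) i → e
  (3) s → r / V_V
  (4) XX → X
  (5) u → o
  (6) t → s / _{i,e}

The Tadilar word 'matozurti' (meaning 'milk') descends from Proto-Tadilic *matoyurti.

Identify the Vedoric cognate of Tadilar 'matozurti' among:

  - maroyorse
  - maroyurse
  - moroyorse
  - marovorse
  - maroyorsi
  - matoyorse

Vedoric: *matoyurti
  matoyurti → masoyurti   [intervocalic lenition]
  masoyurti → masoyurte   [vowel merger]
  masoyurte → maroyurte   [rhotacism]
  maroyurte (rule 4 does not apply)
  maroyurte → maroyorte   [vowel merger]
  maroyorte → maroyorse   [palatalisation]
  giving Vedoric maroyorse.
Only 'maroyorse' matches the regular Vedoric development of *matoyurti.

maroyorse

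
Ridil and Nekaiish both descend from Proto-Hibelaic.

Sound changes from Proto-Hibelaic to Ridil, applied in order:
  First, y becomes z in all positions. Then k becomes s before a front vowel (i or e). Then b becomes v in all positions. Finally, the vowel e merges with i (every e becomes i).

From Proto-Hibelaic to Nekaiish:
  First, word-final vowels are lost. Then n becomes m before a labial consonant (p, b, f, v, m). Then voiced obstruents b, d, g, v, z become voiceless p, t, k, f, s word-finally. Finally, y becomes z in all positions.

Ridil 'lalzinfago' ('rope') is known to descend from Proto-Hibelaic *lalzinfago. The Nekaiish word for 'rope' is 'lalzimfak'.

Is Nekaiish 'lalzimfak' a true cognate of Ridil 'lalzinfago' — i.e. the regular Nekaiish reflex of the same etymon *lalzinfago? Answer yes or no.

yes

Derive the expected Nekaiish reflex of *lalzinfago:
Nekaiish: *lalzinfago > lalzinfag > lalzimfag > lalzimfak  (by apocope, nasal place assimilation, final devoicing)
Nekaiish 'lalzimfak' matches the regular reflex exactly, so the pair is cognate.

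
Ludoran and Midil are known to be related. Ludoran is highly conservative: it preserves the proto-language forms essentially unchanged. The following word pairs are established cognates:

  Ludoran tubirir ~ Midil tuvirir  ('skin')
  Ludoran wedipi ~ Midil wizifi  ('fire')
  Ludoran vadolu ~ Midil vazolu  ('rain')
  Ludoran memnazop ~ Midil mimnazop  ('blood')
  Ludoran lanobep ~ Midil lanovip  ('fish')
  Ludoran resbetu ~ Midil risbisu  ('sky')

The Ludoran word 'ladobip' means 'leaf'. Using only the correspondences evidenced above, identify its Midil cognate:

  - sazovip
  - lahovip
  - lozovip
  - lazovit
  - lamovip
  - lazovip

lazovip

vadolu ~ vazolu — Ludoran d corresponds to Midil z between vowels (before a back vowel).
tubirir ~ tuvirir — Ludoran b corresponds to Midil v between vowels (before a front vowel).
Applying these to Ludoran 'ladobip':
  ladobip → lazobip   (d→z between vowels (before a back vowel))
  lazobip → lazovip   (b→v between vowels (before a front vowel))
So the Midil cognate is 'lazovip'.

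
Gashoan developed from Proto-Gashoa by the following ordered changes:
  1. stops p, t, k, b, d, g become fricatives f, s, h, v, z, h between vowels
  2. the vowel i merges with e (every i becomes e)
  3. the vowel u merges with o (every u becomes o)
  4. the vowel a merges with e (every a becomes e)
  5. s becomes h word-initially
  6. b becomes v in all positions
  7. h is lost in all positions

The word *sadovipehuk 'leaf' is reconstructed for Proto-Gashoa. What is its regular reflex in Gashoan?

Gashoan: *sadovipehuk
  sadovipehuk → sazovifehuk   [intervocalic lenition]
  sazovifehuk → sazovefehuk   [vowel merger]
  sazovefehuk → sazovefehok   [vowel merger]
  sazovefehok → sezovefehok   [vowel merger]
  sezovefehok → hezovefehok   [debuccalisation]
  hezovefehok (rule 6 does not apply)
  hezovefehok → ezovefeok   [h-loss]
  giving Gashoan ezovefeok.

ezovefeok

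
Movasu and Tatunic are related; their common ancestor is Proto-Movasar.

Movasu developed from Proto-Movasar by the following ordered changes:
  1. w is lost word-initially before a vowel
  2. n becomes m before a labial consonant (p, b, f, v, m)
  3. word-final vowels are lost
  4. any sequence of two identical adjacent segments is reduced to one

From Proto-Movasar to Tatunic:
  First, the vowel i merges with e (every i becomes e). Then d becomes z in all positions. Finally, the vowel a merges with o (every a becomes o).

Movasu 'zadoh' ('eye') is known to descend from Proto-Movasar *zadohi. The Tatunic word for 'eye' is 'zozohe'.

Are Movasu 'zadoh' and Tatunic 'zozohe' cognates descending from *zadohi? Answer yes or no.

Derive the expected Tatunic reflex of *zadohi:
Tatunic: *zadohi
  zadohi → zadohe   [vowel merger]
  zadohe → zazohe   [unconditioned shift]
  zazohe → zozohe   [vowel merger]
  giving Tatunic zozohe.
Tatunic 'zozohe' matches the regular reflex exactly, so the pair is cognate.

yes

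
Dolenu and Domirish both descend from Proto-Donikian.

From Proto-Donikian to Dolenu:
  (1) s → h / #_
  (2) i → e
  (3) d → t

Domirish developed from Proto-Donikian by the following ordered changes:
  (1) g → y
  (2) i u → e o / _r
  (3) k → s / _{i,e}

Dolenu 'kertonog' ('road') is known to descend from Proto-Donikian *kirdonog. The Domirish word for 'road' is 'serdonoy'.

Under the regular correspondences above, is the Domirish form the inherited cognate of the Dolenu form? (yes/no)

Derive the expected Domirish reflex of *kirdonog:
Domirish: *kirdonog > kirdonoy > kerdonoy > serdonoy  (by unconditioned shift, pre-rhotic lowering, palatalisation)
Domirish 'serdonoy' matches the regular reflex exactly, so the pair is cognate.

yes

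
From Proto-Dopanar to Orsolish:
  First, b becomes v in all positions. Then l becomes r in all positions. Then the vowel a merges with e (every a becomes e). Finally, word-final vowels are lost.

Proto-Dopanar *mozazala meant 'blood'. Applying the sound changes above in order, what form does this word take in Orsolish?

mozezer

Orsolish: start from *mozazala.
  rule 1: no change — mozazala
  rule 2 (unconditioned shift): mozazala → mozazara
  rule 3 (vowel merger): mozazara → mozezere
  rule 4 (apocope): mozezere → mozezer
  ⇒ Orsolish mozezer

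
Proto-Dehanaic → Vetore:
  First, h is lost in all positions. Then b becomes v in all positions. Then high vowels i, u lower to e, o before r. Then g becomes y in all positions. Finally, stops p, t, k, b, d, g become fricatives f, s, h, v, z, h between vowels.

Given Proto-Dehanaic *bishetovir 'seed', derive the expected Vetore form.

visesover

Vetore: start from *bishetovir.
  rule 1 (h-loss): bishetovir → bisetovir
  rule 2 (unconditioned shift): bisetovir → visetovir
  rule 3 (pre-rhotic lowering): visetovir → visetover
  rule 4: no change — visetover
  rule 5 (intervocalic lenition): visetover → visesover
  ⇒ Vetore visesover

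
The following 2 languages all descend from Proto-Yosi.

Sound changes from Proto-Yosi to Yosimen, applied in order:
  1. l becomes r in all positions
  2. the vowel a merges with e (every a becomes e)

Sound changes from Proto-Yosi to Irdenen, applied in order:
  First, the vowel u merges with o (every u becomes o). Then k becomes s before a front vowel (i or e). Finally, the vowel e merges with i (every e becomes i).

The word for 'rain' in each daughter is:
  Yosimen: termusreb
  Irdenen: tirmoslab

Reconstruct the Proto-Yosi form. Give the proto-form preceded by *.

Position 8: Yosimen has e, Irdenen has a. Irdenen preserves a here (none of its changes turn any other segment into a), so the proto-segment is *a.
Position 7: Yosimen has r, Irdenen has l. Irdenen preserves l here (none of its changes turn any other segment into l), so the proto-segment is *l.
This points to *termuslab. Verify forward in each daughter:
Yosimen: *termuslab > termusrab > termusreb  (by unconditioned shift, vowel merger)
Irdenen: *termuslab
  termuslab → termoslab   [vowel merger]
  termoslab (rule 2 does not apply)
  termoslab → tirmoslab   [vowel merger]
  giving Irdenen tirmoslab.
*termuslab is the unique common source.

*termuslab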